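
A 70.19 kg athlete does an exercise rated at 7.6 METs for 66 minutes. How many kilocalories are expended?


kcal = MET * mass * time_hr
Convert time: 66 min = 1.1 hr
kcal = 7.6 * 70.19 * 1.1
kcal = 586.7884 kcal

586.7884 kcal


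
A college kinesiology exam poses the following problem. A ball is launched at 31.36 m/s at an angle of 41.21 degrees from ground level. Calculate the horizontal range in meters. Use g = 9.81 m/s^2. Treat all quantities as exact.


R = v^2 * sin(2*theta) / g
Convert angle to radians: theta = 41.21 deg = 0.7193 rad
sin(2*theta) = sin(1.4385) = 0.9913
R = 31.36^2 * 0.9913 / 9.81
R = 983.4496 * 0.9913 / 9.81 = 99.3737 m

99.3737 m


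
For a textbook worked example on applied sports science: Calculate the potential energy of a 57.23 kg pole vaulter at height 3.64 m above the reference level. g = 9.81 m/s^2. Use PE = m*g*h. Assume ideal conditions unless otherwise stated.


PE = m * g * h
PE = 57.23 * 9.81 * 3.64
PE = 561.4263 * 3.64 = 2043.5917 J

2043.5917 J


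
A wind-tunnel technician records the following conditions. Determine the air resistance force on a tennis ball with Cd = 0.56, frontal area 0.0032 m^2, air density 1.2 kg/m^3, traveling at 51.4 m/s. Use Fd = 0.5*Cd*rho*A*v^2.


Fd = 0.5 * Cd * rho * A * v^2
Fd = 0.5 * 0.56 * 1.2 * 0.0032 * 51.4^2
v^2 = 2641.96
Fd = 0.5 * 0.56 * 1.2 * 0.0032 * 2641.96 = 2.8406 N

2.8406 N


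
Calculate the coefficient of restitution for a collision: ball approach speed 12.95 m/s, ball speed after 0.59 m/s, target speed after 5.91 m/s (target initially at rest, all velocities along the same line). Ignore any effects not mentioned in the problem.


e = (v2_after - v1_after) / (v1_before - v2_before)
Numerator = 5.91 - 0.59 = 5.32
Denominator = 12.95 - 0 = 12.95
e = 5.32 / 12.95 = 0.4108

0.4108


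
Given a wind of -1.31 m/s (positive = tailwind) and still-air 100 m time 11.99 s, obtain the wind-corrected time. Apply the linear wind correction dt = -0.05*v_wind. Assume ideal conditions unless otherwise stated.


dt = -0.05 * v_wind = -0.05 * -1.31 = 0.0655 s
t_corrected = t_still + dt = 11.99 + (0.0655)
t_corrected = 12.0555 s

12.0555 s


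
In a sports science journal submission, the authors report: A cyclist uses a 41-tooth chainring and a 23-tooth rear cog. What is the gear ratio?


GR = front_teeth / rear_teeth
GR = 41 / 23
GR = 1.7826

1.7826


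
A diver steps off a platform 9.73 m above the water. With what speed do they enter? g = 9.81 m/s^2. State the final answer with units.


v = sqrt(2 * g * h)
v = sqrt(2 * 9.81 * 9.73)
v = sqrt(190.9026) = 13.8168 m/s

13.8168 m/s


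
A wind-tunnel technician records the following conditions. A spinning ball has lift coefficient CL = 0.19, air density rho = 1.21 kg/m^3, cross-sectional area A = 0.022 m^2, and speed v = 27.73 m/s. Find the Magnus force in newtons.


FM = 0.5 * CL * rho * A * v^2
FM = 0.5 * 0.19 * 1.21 * 0.022 * 27.73^2
v^2 = 768.9529
FM = 0.5 * 0.19 * 1.21 * 0.022 * 768.9529 = 1.9446 N

1.9446 N


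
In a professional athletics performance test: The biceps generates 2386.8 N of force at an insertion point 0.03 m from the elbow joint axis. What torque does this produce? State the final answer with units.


tau = F * d
tau = 2386.8 * 0.03
tau = 71.604 N*m

71.604 N*m


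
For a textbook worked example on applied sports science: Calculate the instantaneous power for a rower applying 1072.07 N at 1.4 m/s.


P = F * v
P = 1072.07 * 1.4
P = 1500.898 W

1500.898 W


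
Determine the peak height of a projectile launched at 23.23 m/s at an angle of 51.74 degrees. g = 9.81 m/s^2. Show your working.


H = (v*sin(theta))^2 / (2*g)
vy = v*sin(theta) = 23.23 * sin(51.74 deg) = 18.2404 m/s
H = vy^2 / (2*g) = 332.7123 / (2*9.81)
H = 332.7123 / 19.62 = 16.9578 m

16.9578 m


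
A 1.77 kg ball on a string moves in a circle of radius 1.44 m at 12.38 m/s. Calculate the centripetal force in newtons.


Fc = m * v^2 / r
v^2 = 12.38^2 = 153.2644
Fc = 1.77 * 153.2644 / 1.44
Fc = 271.278 / 1.44 = 188.3875 N

188.3875 N


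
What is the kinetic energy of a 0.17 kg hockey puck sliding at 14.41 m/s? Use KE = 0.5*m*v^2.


KE = 0.5 * m * v^2
KE = 0.5 * 0.17 * 14.41^2
KE = 0.5 * 0.17 * 207.6481 = 17.6501 J

17.6501 J


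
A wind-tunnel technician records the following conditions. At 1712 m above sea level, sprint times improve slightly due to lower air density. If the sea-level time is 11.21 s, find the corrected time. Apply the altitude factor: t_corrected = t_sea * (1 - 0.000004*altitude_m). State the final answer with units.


Correction factor = 1 - 0.000004 * 1712 = 0.993152
t_corrected = t_sea * factor = 11.21 * 0.993152
t_corrected = 11.1332 s

11.1332 s


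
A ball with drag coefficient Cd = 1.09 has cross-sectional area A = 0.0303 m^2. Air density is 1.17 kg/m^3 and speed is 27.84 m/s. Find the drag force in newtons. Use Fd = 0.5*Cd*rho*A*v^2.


Fd = 0.5 * Cd * rho * A * v^2
Fd = 0.5 * 1.09 * 1.17 * 0.0303 * 27.84^2
v^2 = 775.0656
Fd = 0.5 * 1.09 * 1.17 * 0.0303 * 775.0656 = 14.9749 N

14.9749 N


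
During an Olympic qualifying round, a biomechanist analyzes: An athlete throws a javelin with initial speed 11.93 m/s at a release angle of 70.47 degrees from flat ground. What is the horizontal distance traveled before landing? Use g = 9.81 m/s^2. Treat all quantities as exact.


R = v^2 * sin(2*theta) / g
Convert angle to radians: theta = 70.47 deg = 1.2299 rad
sin(2*theta) = sin(2.4599) = 0.6301
R = 11.93^2 * 0.6301 / 9.81
R = 142.3249 * 0.6301 / 9.81 = 9.1421 m

9.1421 m


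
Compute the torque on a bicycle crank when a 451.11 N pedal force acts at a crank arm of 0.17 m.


tau = F * d
tau = 451.11 * 0.17
tau = 76.6887 N*m

76.6887 N*m


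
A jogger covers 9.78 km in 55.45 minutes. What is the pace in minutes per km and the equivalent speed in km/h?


Pace = time / distance = 55.45 min / 9.78 km = 5.6697 min/km
Speed = distance / time_in_hours = 9.78 / 0.9242 hr
Speed = 10.5825 km/h

5.6697 min/km, 10.5825 km/h


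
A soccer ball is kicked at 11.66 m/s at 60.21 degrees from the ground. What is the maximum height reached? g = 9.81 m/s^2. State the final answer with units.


H = (v*sin(theta))^2 / (2*g)
vy = v*sin(theta) = 11.66 * sin(60.21 deg) = 10.1192 m/s
H = vy^2 / (2*g) = 102.3973 / (2*9.81)
H = 102.3973 / 19.62 = 5.219 m

5.219 m


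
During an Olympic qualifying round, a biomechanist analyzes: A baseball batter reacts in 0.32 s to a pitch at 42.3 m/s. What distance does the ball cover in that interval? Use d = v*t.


d = v * t
d = 42.3 * 0.32
d = 13.536 m

13.536 m


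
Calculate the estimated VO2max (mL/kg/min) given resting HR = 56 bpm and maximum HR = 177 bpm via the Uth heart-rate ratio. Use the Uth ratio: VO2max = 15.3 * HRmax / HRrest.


VO2max = 15.3 * HRmax / HRrest
VO2max = 15.3 * 177 / 56
VO2max = 2708.1 / 56 = 48.3589 mL/kg/min

48.3589 mL/kg/min


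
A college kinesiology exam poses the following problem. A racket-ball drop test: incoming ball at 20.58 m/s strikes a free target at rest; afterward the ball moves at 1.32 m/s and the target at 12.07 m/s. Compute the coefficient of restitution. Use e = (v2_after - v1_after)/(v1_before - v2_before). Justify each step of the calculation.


e = (v2_after - v1_after) / (v1_before - v2_before)
Numerator = 12.07 - 1.32 = 10.75
Denominator = 20.58 - 0 = 20.58
e = 10.75 / 20.58 = 0.5224

0.5224


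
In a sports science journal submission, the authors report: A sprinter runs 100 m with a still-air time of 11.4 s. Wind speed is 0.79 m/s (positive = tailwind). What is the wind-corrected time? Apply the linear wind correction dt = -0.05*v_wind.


dt = -0.05 * v_wind = -0.05 * 0.79 = -0.0395 s
t_corrected = t_still + dt = 11.4 + (-0.0395)
t_corrected = 11.3605 s

11.3605 s


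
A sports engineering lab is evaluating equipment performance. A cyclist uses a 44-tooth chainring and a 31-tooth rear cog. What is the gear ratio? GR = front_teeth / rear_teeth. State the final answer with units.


GR = front_teeth / rear_teeth
GR = 44 / 31
GR = 1.4194

1.4194


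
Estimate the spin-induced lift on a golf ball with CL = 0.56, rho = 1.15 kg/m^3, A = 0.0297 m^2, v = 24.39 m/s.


FM = 0.5 * CL * rho * A * v^2
FM = 0.5 * 0.56 * 1.15 * 0.0297 * 24.39^2
v^2 = 594.8721
FM = 0.5 * 0.56 * 1.15 * 0.0297 * 594.8721 = 5.689 N

5.689 N


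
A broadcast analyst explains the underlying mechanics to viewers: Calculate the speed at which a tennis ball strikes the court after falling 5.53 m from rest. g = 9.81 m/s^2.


v = sqrt(2 * g * h)
v = sqrt(2 * 9.81 * 5.53)
v = sqrt(108.4986) = 10.4163 m/s

10.4163 m/s


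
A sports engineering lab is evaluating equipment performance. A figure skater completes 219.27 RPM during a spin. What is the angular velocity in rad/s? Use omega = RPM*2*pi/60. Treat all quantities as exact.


omega = RPM * 2 * pi / 60
omega = 219.27 * 2 * 3.14159 / 60
omega = 1377.714 / 60 = 22.9619 rad/s

22.9619 rad/s


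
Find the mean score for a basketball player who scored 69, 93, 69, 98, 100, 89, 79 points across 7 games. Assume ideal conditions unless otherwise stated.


Average = sum / n
Sum = 597
Average = 597 / 7 = 85.2857

85.2857


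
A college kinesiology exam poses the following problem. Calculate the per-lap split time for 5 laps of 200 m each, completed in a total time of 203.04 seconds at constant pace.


Split time = total_time / n_laps = 203.04 / 5
Split time = 40.608 s per lap

40.608 s


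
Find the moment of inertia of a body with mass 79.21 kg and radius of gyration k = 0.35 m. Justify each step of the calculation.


I = m * k^2
I = 79.21 * 0.35^2
I = 79.21 * 0.1225 = 9.7032 kg*m^2

9.7032 kg*m^2


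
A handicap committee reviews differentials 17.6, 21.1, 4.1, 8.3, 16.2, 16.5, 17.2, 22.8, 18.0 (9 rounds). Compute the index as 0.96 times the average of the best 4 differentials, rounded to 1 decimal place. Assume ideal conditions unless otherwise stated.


All differentials: 17.6, 21.1, 4.1, 8.3, 16.2, 16.5, 17.2, 22.8, 18.0
Sorted: 4.1, 8.3, 16.2, 16.5, 17.2, 17.6, 18.0, 21.1, 22.8
Best 4: 4.1, 8.3, 16.2, 16.5
Average of best = 45.1 / 4 = 11.275
Raw index = 11.275 * 0.96 = 10.824
Handicap index = round(10.824, 1) = 10.8

10.8


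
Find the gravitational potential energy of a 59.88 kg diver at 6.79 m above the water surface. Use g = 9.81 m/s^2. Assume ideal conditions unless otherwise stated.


PE = m * g * h
PE = 59.88 * 9.81 * 6.79
PE = 587.4228 * 6.79 = 3988.6008 J

3988.6008 J


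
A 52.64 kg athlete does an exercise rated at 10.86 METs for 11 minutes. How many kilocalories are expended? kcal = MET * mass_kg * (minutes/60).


kcal = MET * mass * time_hr
Convert time: 11 min = 0.1833 hr
kcal = 10.86 * 52.64 * 0.1833
kcal = 104.8062 kcal

104.8062 kcal


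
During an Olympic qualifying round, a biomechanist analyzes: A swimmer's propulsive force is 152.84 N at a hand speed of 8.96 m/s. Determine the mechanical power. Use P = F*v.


P = F * v
P = 152.84 * 8.96
P = 1369.4464 W

1369.4464 W


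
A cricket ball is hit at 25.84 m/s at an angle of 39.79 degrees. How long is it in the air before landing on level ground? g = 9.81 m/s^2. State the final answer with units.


T = 2*v*sin(theta)/g
sin(theta) = sin(39.79 deg) = 0.64
T = 2*25.84*0.64 / 9.81
T = 33.0739 / 9.81 = 3.3715 s

3.3715 s


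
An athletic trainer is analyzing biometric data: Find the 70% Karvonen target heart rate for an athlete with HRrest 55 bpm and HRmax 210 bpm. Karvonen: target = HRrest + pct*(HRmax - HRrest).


Target = HRrest + pct*(HRmax - HRrest)
Heart rate reserve = HRmax - HRrest = 210 - 55 = 155 bpm
Fraction = 70% = 0.7
Target = 55 + 0.7 * 155
Target = 55 + 108.5 = 163.5 bpm

163.5 bpm


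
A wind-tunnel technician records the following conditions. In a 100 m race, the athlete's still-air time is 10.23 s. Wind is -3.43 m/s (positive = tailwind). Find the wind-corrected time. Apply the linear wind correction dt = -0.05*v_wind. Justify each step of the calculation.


dt = -0.05 * v_wind = -0.05 * -3.43 = 0.1715 s
t_corrected = t_still + dt = 10.23 + (0.1715)
t_corrected = 10.4015 s

10.4015 s


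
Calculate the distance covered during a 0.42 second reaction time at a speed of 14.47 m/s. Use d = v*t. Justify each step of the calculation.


d = v * t
d = 14.47 * 0.42
d = 6.0774 m

6.0774 m


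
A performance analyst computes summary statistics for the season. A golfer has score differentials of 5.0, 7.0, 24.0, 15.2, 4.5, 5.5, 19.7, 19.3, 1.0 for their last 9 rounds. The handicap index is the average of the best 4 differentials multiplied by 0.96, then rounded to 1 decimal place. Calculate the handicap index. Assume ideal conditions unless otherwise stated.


All differentials: 5.0, 7.0, 24.0, 15.2, 4.5, 5.5, 19.7, 19.3, 1.0
Sorted: 1.0, 4.5, 5.0, 5.5, 7.0, 15.2, 19.3, 19.7, 24.0
Best 4: 1.0, 4.5, 5.0, 5.5
Average of best = 16 / 4 = 4
Raw index = 4 * 0.96 = 3.84
Handicap index = round(3.84, 1) = 3.8

3.8


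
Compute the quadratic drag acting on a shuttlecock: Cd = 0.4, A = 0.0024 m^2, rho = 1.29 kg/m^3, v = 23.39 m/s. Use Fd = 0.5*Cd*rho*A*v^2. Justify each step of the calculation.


Fd = 0.5 * Cd * rho * A * v^2
Fd = 0.5 * 0.4 * 1.29 * 0.0024 * 23.39^2
v^2 = 547.0921
Fd = 0.5 * 0.4 * 1.29 * 0.0024 * 547.0921 = 0.3388 N

0.3388 N


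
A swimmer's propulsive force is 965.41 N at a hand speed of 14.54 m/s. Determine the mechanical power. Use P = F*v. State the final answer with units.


P = F * v
P = 965.41 * 14.54
P = 14037.0614 W

14037.0614 W


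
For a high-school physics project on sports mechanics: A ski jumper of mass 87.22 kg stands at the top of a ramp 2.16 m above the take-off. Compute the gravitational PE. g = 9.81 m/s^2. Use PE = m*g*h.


PE = m * g * h
PE = 87.22 * 9.81 * 2.16
PE = 855.6282 * 2.16 = 1848.1569 J

1848.1569 J


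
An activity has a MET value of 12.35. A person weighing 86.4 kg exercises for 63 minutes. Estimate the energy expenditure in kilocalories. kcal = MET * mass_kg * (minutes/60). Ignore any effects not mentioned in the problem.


kcal = MET * mass * time_hr
Convert time: 63 min = 1.05 hr
kcal = 12.35 * 86.4 * 1.05
kcal = 1120.392 kcal

1120.392 kcal


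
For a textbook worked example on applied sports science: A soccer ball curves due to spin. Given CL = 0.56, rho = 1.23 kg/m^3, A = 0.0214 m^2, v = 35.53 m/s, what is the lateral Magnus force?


FM = 0.5 * CL * rho * A * v^2
FM = 0.5 * 0.56 * 1.23 * 0.0214 * 35.53^2
v^2 = 1262.3809
FM = 0.5 * 0.56 * 1.23 * 0.0214 * 1262.3809 = 9.3039 N

9.3039 N


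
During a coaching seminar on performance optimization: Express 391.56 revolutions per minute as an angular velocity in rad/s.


omega = RPM * 2 * pi / 60
omega = 391.56 * 2 * 3.14159 / 60
omega = 2460.244 / 60 = 41.0041 rad/s

41.0041 rad/s


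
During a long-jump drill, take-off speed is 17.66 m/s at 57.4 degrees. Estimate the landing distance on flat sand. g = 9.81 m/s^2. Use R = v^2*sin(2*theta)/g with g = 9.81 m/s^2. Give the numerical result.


R = v^2 * sin(2*theta) / g
Convert angle to radians: theta = 57.4 deg = 1.0018 rad
sin(2*theta) = sin(2.0036) = 0.9078
R = 17.66^2 * 0.9078 / 9.81
R = 311.8756 * 0.9078 / 9.81 = 28.8597 m

28.8597 m


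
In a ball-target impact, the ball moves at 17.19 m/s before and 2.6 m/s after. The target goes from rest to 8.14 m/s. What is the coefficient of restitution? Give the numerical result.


e = (v2_after - v1_after) / (v1_before - v2_before)
Numerator = 8.14 - 2.6 = 5.54
Denominator = 17.19 - 0 = 17.19
e = 5.54 / 17.19 = 0.3223

0.3223


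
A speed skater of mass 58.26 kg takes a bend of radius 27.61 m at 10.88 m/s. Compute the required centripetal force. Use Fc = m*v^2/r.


Fc = m * v^2 / r
v^2 = 10.88^2 = 118.3744
Fc = 58.26 * 118.3744 / 27.61
Fc = 6896.4925 / 27.61 = 249.7824 N

249.7824 N


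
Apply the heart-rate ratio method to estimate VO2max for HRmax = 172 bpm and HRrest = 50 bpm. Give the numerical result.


VO2max = 15.3 * HRmax / HRrest
VO2max = 15.3 * 172 / 50
VO2max = 2631.6 / 50 = 52.632 mL/kg/min

52.632 mL/kg/min


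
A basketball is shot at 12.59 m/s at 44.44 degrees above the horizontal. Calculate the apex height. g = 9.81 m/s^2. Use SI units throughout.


H = (v*sin(theta))^2 / (2*g)
vy = v*sin(theta) = 12.59 * sin(44.44 deg) = 8.815 m/s
H = vy^2 / (2*g) = 77.7049 / (2*9.81)
H = 77.7049 / 19.62 = 3.9605 m

3.9605 m


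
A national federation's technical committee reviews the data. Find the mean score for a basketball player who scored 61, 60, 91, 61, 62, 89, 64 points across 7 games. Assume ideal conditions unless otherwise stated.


Average = sum / n
Sum = 488
Average = 488 / 7 = 69.7143

69.7143


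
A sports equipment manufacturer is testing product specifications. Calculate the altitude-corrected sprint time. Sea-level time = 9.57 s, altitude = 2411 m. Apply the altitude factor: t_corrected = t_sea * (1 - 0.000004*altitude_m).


Correction factor = 1 - 0.000004 * 2411 = 0.990356
t_corrected = t_sea * factor = 9.57 * 0.990356
t_corrected = 9.4777 s

9.4777 s


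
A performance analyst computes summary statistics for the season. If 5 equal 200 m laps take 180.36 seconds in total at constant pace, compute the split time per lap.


Split time = total_time / n_laps = 180.36 / 5
Split time = 36.072 s per lap

36.072 s


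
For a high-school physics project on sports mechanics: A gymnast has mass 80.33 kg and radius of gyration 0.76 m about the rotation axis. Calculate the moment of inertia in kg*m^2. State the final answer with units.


I = m * k^2
I = 80.33 * 0.76^2
I = 80.33 * 0.5776 = 46.3986 kg*m^2

46.3986 kg*m^2


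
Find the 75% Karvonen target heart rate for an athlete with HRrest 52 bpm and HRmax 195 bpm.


Target = HRrest + pct*(HRmax - HRrest)
Heart rate reserve = HRmax - HRrest = 195 - 52 = 143 bpm
Fraction = 75% = 0.75
Target = 52 + 0.75 * 143
Target = 52 + 107.25 = 159.25 bpm

159.25 bpm


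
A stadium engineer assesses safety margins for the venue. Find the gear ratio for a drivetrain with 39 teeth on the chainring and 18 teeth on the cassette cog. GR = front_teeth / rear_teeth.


GR = front_teeth / rear_teeth
GR = 39 / 18
GR = 2.1667

2.1667


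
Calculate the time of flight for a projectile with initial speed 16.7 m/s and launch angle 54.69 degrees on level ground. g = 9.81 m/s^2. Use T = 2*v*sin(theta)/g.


T = 2*v*sin(theta)/g
sin(theta) = sin(54.69 deg) = 0.816
T = 2*16.7*0.816 / 9.81
T = 27.2556 / 9.81 = 2.7784 s

2.7784 s


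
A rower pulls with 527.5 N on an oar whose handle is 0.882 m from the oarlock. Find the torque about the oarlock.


tau = F * d
tau = 527.5 * 0.882
tau = 465.255 N*m

465.255 N*m


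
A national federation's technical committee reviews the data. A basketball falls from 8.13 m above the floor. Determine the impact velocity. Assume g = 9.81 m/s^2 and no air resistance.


v = sqrt(2 * g * h)
v = sqrt(2 * 9.81 * 8.13)
v = sqrt(159.5106) = 12.6298 m/s

12.6298 m/s


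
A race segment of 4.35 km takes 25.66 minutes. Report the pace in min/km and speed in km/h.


Pace = time / distance = 25.66 min / 4.35 km = 5.8989 min/km
Speed = distance / time_in_hours = 4.35 / 0.4277 hr
Speed = 10.1715 km/h

5.8989 min/km, 10.1715 km/h


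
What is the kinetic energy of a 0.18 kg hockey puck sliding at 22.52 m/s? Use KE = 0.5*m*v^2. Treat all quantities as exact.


KE = 0.5 * m * v^2
KE = 0.5 * 0.18 * 22.52^2
KE = 0.5 * 0.18 * 507.1504 = 45.6435 J

45.6435 J


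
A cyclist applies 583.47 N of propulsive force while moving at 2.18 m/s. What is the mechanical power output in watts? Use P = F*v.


P = F * v
P = 583.47 * 2.18
P = 1271.9646 W

1271.9646 W


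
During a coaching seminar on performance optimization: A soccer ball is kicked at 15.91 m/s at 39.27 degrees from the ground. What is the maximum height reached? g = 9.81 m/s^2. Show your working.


H = (v*sin(theta))^2 / (2*g)
vy = v*sin(theta) = 15.91 * sin(39.27 deg) = 10.0706 m/s
H = vy^2 / (2*g) = 101.4178 / (2*9.81)
H = 101.4178 / 19.62 = 5.1691 m

5.1691 m


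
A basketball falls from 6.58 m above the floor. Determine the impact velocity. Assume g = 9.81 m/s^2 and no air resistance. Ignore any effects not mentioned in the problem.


v = sqrt(2 * g * h)
v = sqrt(2 * 9.81 * 6.58)
v = sqrt(129.0996) = 11.3622 m/s

11.3622 m/s


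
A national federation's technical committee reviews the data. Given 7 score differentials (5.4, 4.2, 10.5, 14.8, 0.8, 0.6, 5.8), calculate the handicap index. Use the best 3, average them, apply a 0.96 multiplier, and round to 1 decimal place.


All differentials: 5.4, 4.2, 10.5, 14.8, 0.8, 0.6, 5.8
Sorted: 0.6, 0.8, 4.2, 5.4, 5.8, 10.5, 14.8
Best 3: 0.6, 0.8, 4.2
Average of best = 5.6 / 3 = 1.8667
Raw index = 1.8667 * 0.96 = 1.792
Handicap index = round(1.792, 1) = 1.8

1.8


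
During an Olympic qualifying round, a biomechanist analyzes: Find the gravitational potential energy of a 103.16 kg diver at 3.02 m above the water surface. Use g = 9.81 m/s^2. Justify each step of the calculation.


PE = m * g * h
PE = 103.16 * 9.81 * 3.02
PE = 1011.9996 * 3.02 = 3056.2388 J

3056.2388 J


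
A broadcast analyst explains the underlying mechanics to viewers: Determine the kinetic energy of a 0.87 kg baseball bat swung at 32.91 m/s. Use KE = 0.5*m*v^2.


KE = 0.5 * m * v^2
KE = 0.5 * 0.87 * 32.91^2
KE = 0.5 * 0.87 * 1083.0681 = 471.1346 J

471.1346 J


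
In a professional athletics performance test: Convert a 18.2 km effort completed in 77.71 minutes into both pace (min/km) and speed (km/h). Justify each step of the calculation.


Pace = time / distance = 77.71 min / 18.2 km = 4.2698 min/km
Speed = distance / time_in_hours = 18.2 / 1.2952 hr
Speed = 14.0522 km/h

4.2698 min/km, 14.0522 km/h


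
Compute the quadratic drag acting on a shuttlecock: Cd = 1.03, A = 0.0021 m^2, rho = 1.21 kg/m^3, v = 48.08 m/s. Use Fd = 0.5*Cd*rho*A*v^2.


Fd = 0.5 * Cd * rho * A * v^2
Fd = 0.5 * 1.03 * 1.21 * 0.0021 * 48.08^2
v^2 = 2311.6864
Fd = 0.5 * 1.03 * 1.21 * 0.0021 * 2311.6864 = 3.0251 N

3.0251 N


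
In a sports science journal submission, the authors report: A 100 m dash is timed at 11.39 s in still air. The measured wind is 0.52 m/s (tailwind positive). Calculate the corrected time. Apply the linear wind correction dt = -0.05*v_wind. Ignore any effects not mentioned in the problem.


dt = -0.05 * v_wind = -0.05 * 0.52 = -0.026 s
t_corrected = t_still + dt = 11.39 + (-0.026)
t_corrected = 11.364 s

11.364 s


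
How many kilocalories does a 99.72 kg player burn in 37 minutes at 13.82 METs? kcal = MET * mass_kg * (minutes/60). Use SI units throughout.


kcal = MET * mass * time_hr
Convert time: 37 min = 0.6167 hr
kcal = 13.82 * 99.72 * 0.6167
kcal = 849.8471 kcal

849.8471 kcal


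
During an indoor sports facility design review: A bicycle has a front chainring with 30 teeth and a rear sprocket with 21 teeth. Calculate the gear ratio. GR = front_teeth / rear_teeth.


GR = front_teeth / rear_teeth
GR = 30 / 21
GR = 1.4286

1.4286


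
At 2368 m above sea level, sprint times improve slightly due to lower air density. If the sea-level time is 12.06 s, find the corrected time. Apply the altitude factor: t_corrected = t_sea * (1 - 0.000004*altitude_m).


Correction factor = 1 - 0.000004 * 2368 = 0.990528
t_corrected = t_sea * factor = 12.06 * 0.990528
t_corrected = 11.9458 s

11.9458 s


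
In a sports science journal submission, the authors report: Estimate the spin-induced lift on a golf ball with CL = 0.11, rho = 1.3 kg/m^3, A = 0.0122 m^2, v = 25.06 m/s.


FM = 0.5 * CL * rho * A * v^2
FM = 0.5 * 0.11 * 1.3 * 0.0122 * 25.06^2
v^2 = 628.0036
FM = 0.5 * 0.11 * 1.3 * 0.0122 * 628.0036 = 0.5478 N

0.5478 N


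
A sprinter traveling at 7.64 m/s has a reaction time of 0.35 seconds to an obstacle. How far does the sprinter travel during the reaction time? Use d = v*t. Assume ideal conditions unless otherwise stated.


d = v * t
d = 7.64 * 0.35
d = 2.674 m

2.674 m


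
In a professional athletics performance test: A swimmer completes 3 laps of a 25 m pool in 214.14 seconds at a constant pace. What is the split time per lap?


Split time = total_time / n_laps = 214.14 / 3
Split time = 71.38 s per lap

71.38 s


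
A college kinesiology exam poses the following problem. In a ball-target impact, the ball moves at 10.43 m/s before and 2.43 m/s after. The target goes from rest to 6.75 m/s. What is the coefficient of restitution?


e = (v2_after - v1_after) / (v1_before - v2_before)
Numerator = 6.75 - 2.43 = 4.32
Denominator = 10.43 - 0 = 10.43
e = 4.32 / 10.43 = 0.4142

0.4142


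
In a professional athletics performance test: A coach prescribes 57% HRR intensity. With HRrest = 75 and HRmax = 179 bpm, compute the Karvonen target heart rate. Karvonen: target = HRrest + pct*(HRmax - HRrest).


Target = HRrest + pct*(HRmax - HRrest)
Heart rate reserve = HRmax - HRrest = 179 - 75 = 104 bpm
Fraction = 57% = 0.57
Target = 75 + 0.57 * 104
Target = 75 + 59.28 = 134.28 bpm

134.28 bpm


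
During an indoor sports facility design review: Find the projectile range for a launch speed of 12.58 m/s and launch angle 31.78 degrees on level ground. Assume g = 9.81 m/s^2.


R = v^2 * sin(2*theta) / g
Convert angle to radians: theta = 31.78 deg = 0.5547 rad
sin(2*theta) = sin(1.1093) = 0.8954
R = 12.58^2 * 0.8954 / 9.81
R = 158.2564 * 0.8954 / 9.81 = 14.4447 m

14.4447 m


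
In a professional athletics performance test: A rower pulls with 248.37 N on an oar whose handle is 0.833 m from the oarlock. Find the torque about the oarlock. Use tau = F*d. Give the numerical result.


tau = F * d
tau = 248.37 * 0.833
tau = 206.8922 N*m

206.8922 N*m


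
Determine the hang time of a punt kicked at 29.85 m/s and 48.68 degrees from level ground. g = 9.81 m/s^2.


T = 2*v*sin(theta)/g
sin(theta) = sin(48.68 deg) = 0.751
T = 2*29.85*0.751 / 9.81
T = 44.8367 / 9.81 = 4.5705 s

4.5705 s


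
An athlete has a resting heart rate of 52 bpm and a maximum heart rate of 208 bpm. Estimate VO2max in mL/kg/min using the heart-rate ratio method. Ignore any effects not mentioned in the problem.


VO2max = 15.3 * HRmax / HRrest
VO2max = 15.3 * 208 / 52
VO2max = 3182.4 / 52 = 61.2 mL/kg/min

61.2 mL/kg/min


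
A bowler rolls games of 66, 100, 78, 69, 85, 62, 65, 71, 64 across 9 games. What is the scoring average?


Average = sum / n
Sum = 660
Average = 660 / 9 = 73.3333

73.3333


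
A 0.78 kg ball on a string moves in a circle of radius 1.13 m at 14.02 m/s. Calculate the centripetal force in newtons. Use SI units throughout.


Fc = m * v^2 / r
v^2 = 14.02^2 = 196.5604
Fc = 0.78 * 196.5604 / 1.13
Fc = 153.3171 / 1.13 = 135.6789 N

135.6789 N


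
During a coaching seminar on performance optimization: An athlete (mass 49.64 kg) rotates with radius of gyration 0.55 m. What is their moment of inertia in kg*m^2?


I = m * k^2
I = 49.64 * 0.55^2
I = 49.64 * 0.3025 = 15.0161 kg*m^2

15.0161 kg*m^2


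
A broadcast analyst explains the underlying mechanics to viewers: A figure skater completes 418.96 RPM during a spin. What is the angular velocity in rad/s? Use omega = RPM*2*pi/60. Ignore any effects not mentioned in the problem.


omega = RPM * 2 * pi / 60
omega = 418.96 * 2 * 3.14159 / 60
omega = 2632.4033 / 60 = 43.8734 rad/s

43.8734 rad/s


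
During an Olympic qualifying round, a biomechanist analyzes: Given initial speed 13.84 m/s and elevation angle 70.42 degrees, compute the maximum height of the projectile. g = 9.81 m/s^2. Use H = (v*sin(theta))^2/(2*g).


H = (v*sin(theta))^2 / (2*g)
vy = v*sin(theta) = 13.84 * sin(70.42 deg) = 13.0397 m/s
H = vy^2 / (2*g) = 170.0336 / (2*9.81)
H = 170.0336 / 19.62 = 8.6663 m

8.6663 m


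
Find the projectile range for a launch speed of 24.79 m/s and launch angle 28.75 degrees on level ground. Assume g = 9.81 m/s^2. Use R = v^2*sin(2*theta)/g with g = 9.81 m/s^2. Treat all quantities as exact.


R = v^2 * sin(2*theta) / g
Convert angle to radians: theta = 28.75 deg = 0.5018 rad
sin(2*theta) = sin(1.0036) = 0.8434
R = 24.79^2 * 0.8434 / 9.81
R = 614.5441 * 0.8434 / 9.81 = 52.834 m

52.834 m


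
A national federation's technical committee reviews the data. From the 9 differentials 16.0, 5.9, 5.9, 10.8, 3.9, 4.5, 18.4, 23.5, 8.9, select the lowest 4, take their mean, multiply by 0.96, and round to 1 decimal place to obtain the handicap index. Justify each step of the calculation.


All differentials: 16.0, 5.9, 5.9, 10.8, 3.9, 4.5, 18.4, 23.5, 8.9
Sorted: 3.9, 4.5, 5.9, 5.9, 8.9, 10.8, 16.0, 18.4, 23.5
Best 4: 3.9, 4.5, 5.9, 5.9
Average of best = 20.2 / 4 = 5.05
Raw index = 5.05 * 0.96 = 4.848
Handicap index = round(4.848, 1) = 4.8

4.8


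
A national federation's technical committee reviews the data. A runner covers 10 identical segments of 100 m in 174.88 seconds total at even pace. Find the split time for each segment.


Split time = total_time / n_laps = 174.88 / 10
Split time = 17.488 s per lap

17.488 s


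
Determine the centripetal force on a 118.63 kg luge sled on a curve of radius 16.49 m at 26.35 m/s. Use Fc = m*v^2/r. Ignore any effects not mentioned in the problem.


Fc = m * v^2 / r
v^2 = 26.35^2 = 694.3225
Fc = 118.63 * 694.3225 / 16.49
Fc = 82367.4782 / 16.49 = 4994.9956 N

4994.9956 N


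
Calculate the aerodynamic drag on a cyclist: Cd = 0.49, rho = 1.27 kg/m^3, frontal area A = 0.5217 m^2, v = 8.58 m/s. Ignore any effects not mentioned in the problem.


Fd = 0.5 * Cd * rho * A * v^2
Fd = 0.5 * 0.49 * 1.27 * 0.5217 * 8.58^2
v^2 = 73.6164
Fd = 0.5 * 0.49 * 1.27 * 0.5217 * 73.6164 = 11.9499 N

11.9499 N


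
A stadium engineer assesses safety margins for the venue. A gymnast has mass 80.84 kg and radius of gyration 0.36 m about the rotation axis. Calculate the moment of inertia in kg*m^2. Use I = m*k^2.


I = m * k^2
I = 80.84 * 0.36^2
I = 80.84 * 0.1296 = 10.4769 kg*m^2

10.4769 kg*m^2


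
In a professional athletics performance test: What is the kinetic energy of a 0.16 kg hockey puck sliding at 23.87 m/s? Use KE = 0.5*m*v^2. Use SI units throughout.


KE = 0.5 * m * v^2
KE = 0.5 * 0.16 * 23.87^2
KE = 0.5 * 0.16 * 569.7769 = 45.5822 J

45.5822 J


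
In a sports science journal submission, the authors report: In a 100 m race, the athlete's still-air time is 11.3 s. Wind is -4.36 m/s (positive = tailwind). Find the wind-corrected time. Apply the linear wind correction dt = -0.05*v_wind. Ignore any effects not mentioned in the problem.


dt = -0.05 * v_wind = -0.05 * -4.36 = 0.218 s
t_corrected = t_still + dt = 11.3 + (0.218)
t_corrected = 11.518 s

11.518 s


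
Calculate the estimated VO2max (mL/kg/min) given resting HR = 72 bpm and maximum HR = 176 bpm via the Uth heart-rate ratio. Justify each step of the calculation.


VO2max = 15.3 * HRmax / HRrest
VO2max = 15.3 * 176 / 72
VO2max = 2692.8 / 72 = 37.4 mL/kg/min

37.4 mL/kg/min


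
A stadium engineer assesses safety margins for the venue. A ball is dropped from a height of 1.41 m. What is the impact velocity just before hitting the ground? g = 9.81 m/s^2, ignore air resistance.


v = sqrt(2 * g * h)
v = sqrt(2 * 9.81 * 1.41)
v = sqrt(27.6642) = 5.2597 m/s

5.2597 m/s


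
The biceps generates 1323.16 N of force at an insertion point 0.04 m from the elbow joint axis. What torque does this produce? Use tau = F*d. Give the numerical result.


tau = F * d
tau = 1323.16 * 0.04
tau = 52.9264 N*m

52.9264 N*m


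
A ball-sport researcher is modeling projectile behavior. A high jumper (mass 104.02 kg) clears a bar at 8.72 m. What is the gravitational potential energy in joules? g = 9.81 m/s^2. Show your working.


PE = m * g * h
PE = 104.02 * 9.81 * 8.72
PE = 1020.4362 * 8.72 = 8898.2037 J

8898.2037 J


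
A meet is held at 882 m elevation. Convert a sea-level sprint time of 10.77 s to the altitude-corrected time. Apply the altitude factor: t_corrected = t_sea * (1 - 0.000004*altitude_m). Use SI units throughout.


Correction factor = 1 - 0.000004 * 882 = 0.996472
t_corrected = t_sea * factor = 10.77 * 0.996472
t_corrected = 10.732 s

10.732 s


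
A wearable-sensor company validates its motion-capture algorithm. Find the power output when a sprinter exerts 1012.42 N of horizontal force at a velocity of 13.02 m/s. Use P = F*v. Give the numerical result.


P = F * v
P = 1012.42 * 13.02
P = 13181.7084 W

13181.7084 W


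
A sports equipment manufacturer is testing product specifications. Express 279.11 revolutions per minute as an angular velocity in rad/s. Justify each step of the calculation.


omega = RPM * 2 * pi / 60
omega = 279.11 * 2 * 3.14159 / 60
omega = 1753.6999 / 60 = 29.2283 rad/s

29.2283 rad/s


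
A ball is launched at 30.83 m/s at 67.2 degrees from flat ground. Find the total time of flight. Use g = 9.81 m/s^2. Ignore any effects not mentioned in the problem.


T = 2*v*sin(theta)/g
sin(theta) = sin(67.2 deg) = 0.9219
T = 2*30.83*0.9219 / 9.81
T = 56.8421 / 9.81 = 5.7943 s

5.7943 s


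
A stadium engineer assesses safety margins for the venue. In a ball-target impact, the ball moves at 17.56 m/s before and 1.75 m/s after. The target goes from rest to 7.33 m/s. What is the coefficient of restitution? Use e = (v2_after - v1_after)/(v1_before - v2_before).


e = (v2_after - v1_after) / (v1_before - v2_before)
Numerator = 7.33 - 1.75 = 5.58
Denominator = 17.56 - 0 = 17.56
e = 5.58 / 17.56 = 0.3178

0.3178


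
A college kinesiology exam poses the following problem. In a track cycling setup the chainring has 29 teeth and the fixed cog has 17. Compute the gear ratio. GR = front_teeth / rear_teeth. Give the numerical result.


GR = front_teeth / rear_teeth
GR = 29 / 17
GR = 1.7059

1.7059


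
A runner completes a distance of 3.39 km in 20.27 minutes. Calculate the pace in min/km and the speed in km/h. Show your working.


Pace = time / distance = 20.27 min / 3.39 km = 5.9794 min/km
Speed = distance / time_in_hours = 3.39 / 0.3378 hr
Speed = 10.0345 km/h

5.9794 min/km, 10.0345 km/h


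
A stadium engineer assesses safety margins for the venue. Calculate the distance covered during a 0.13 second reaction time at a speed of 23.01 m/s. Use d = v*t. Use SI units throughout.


d = v * t
d = 23.01 * 0.13
d = 2.9913 m

2.9913 m


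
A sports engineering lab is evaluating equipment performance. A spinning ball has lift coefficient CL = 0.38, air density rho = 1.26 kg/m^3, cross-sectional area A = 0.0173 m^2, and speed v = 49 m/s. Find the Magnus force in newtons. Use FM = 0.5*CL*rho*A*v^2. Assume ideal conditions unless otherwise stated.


FM = 0.5 * CL * rho * A * v^2
FM = 0.5 * 0.38 * 1.26 * 0.0173 * 49^2
v^2 = 2401
FM = 0.5 * 0.38 * 1.26 * 0.0173 * 2401 = 9.944 N

9.944 N


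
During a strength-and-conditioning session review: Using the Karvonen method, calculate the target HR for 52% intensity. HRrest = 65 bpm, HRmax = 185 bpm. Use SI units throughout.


Target = HRrest + pct*(HRmax - HRrest)
Heart rate reserve = HRmax - HRrest = 185 - 65 = 120 bpm
Fraction = 52% = 0.52
Target = 65 + 0.52 * 120
Target = 65 + 62.4 = 127.4 bpm

127.4 bpm


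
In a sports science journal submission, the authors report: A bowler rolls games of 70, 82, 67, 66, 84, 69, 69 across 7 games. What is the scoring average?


Average = sum / n
Sum = 507
Average = 507 / 7 = 72.4286

72.4286


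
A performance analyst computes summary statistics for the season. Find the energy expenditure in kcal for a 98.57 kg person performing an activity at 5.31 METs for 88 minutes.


kcal = MET * mass * time_hr
Convert time: 88 min = 1.4667 hr
kcal = 5.31 * 98.57 * 1.4667
kcal = 767.6632 kcal

767.6632 kcal


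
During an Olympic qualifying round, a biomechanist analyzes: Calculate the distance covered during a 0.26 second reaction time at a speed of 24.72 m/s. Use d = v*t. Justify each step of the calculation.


d = v * t
d = 24.72 * 0.26
d = 6.4272 m

6.4272 m


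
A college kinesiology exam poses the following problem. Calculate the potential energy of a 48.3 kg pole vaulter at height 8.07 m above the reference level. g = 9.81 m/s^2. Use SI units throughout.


PE = m * g * h
PE = 48.3 * 9.81 * 8.07
PE = 473.823 * 8.07 = 3823.7516 J

3823.7516 J


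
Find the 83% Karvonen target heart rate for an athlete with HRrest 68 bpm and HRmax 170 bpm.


Target = HRrest + pct*(HRmax - HRrest)
Heart rate reserve = HRmax - HRrest = 170 - 68 = 102 bpm
Fraction = 83% = 0.83
Target = 68 + 0.83 * 102
Target = 68 + 84.66 = 152.66 bpm

152.66 bpm


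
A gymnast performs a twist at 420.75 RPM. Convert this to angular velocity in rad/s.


omega = RPM * 2 * pi / 60
omega = 420.75 * 2 * 3.14159 / 60
omega = 2643.6502 / 60 = 44.0608 rad/s

44.0608 rad/s


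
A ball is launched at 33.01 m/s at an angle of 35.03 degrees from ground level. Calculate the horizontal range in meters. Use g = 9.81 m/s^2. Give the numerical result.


R = v^2 * sin(2*theta) / g
Convert angle to radians: theta = 35.03 deg = 0.6114 rad
sin(2*theta) = sin(1.2228) = 0.9401
R = 33.01^2 * 0.9401 / 9.81
R = 1089.6601 * 0.9401 / 9.81 = 104.4175 m

104.4175 m


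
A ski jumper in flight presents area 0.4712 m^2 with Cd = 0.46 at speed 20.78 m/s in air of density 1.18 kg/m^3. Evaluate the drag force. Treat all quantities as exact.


Fd = 0.5 * Cd * rho * A * v^2
Fd = 0.5 * 0.46 * 1.18 * 0.4712 * 20.78^2
v^2 = 431.8084
Fd = 0.5 * 0.46 * 1.18 * 0.4712 * 431.8084 = 55.2212 N

55.2212 N


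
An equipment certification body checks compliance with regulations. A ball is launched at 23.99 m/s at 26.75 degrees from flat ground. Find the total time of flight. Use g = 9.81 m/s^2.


T = 2*v*sin(theta)/g
sin(theta) = sin(26.75 deg) = 0.4501
T = 2*23.99*0.4501 / 9.81
T = 21.5957 / 9.81 = 2.2014 s

2.2014 s


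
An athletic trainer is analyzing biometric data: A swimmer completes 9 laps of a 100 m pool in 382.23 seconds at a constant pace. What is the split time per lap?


Split time = total_time / n_laps = 382.23 / 9
Split time = 42.47 s per lap

42.47 s


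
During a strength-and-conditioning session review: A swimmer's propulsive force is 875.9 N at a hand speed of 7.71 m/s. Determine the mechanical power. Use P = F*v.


P = F * v
P = 875.9 * 7.71
P = 6753.189 W

6753.189 W


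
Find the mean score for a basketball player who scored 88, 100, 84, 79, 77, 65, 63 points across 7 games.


Average = sum / n
Sum = 556
Average = 556 / 7 = 79.4286

79.4286


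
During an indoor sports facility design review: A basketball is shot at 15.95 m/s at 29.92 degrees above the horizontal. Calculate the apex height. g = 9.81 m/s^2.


H = (v*sin(theta))^2 / (2*g)
vy = v*sin(theta) = 15.95 * sin(29.92 deg) = 7.9557 m/s
H = vy^2 / (2*g) = 63.2932 / (2*9.81)
H = 63.2932 / 19.62 = 3.226 m

3.226 m


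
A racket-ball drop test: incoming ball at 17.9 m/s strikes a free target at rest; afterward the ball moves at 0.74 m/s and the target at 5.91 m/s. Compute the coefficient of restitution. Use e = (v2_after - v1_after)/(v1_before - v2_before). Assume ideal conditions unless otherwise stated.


e = (v2_after - v1_after) / (v1_before - v2_before)
Numerator = 5.91 - 0.74 = 5.17
Denominator = 17.9 - 0 = 17.9
e = 5.17 / 17.9 = 0.2888

0.2888


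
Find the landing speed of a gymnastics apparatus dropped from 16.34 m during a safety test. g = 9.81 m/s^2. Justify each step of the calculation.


v = sqrt(2 * g * h)
v = sqrt(2 * 9.81 * 16.34)
v = sqrt(320.5908) = 17.905 m/s

17.905 m/s


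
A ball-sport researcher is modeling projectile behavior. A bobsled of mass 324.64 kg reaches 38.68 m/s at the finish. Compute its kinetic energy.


KE = 0.5 * m * v^2
KE = 0.5 * 324.64 * 38.68^2
KE = 0.5 * 324.64 * 1496.1424 = 242853.8344 J

242853.8344 J


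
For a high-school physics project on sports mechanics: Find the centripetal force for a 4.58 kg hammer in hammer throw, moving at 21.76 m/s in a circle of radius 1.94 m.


Fc = m * v^2 / r
v^2 = 21.76^2 = 473.4976
Fc = 4.58 * 473.4976 / 1.94
Fc = 2168.619 / 1.94 = 1117.8448 N

1117.8448 N
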